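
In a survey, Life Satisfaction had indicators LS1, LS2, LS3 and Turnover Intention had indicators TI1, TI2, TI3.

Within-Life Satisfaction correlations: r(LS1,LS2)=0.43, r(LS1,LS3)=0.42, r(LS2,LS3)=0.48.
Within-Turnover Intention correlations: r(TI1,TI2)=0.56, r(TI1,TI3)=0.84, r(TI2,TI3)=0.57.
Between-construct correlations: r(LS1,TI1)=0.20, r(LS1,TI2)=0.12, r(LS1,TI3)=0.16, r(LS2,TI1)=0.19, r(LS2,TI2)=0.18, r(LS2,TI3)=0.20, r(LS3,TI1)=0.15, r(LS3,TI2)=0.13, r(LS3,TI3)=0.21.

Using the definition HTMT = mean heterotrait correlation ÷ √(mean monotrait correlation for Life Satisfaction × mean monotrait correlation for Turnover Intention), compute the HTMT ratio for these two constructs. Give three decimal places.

Between-construct mean = 1.54/9 = 0.1711.
Mean within-LS = 1.33/3 = 0.4433; mean within-TI = 1.97/3 = 0.6567.
Geometric mean = √(0.4433 × 0.6567) = 0.5396.
HTMT = 0.1711 / 0.5396 = 0.317.

0.317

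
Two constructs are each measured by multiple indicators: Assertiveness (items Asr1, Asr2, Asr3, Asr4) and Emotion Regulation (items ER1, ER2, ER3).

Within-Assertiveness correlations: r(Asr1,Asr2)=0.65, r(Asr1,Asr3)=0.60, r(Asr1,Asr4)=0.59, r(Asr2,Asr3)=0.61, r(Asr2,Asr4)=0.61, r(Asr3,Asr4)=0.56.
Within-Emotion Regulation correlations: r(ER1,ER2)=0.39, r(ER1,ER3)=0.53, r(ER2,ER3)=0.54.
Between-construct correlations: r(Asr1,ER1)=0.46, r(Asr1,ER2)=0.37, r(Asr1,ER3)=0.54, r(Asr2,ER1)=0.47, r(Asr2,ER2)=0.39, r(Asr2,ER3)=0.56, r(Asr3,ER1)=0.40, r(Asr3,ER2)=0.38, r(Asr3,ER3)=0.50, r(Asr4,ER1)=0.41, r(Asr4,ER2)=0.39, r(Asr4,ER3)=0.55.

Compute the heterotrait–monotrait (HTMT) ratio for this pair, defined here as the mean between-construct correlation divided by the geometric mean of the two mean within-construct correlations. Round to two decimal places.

0.83

Mean between = 5.42/12 = 0.4517.
Mean within-Asr = 3.62/6 = 0.6033; mean within-ER = 1.46/3 = 0.4867.
Geometric mean = √(0.6033 × 0.4867) = 0.5419.
HTMT = 0.4517 / 0.5419 = 0.83.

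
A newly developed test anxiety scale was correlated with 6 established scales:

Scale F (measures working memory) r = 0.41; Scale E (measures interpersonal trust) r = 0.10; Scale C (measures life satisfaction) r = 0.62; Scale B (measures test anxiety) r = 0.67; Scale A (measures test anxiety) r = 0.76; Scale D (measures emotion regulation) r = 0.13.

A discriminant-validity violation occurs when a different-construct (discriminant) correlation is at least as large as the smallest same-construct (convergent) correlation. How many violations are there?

0

Convergent (same construct = test anxiety): Scale B, Scale A.
Smallest convergent = 0.67. Discriminant values: 0.41, 0.10, 0.62, 0.13; count ≥ 0.67 → 0.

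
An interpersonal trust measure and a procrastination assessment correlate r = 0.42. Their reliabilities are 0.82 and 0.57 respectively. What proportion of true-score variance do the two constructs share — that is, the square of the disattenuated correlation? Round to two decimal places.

Disattenuated r = 0.42 / √(0.82 × 0.57) = 0.42 / 0.6837 = 0.6143.
Shared true-score variance = 0.6143² = 0.3774 ≈ 0.38.

0.38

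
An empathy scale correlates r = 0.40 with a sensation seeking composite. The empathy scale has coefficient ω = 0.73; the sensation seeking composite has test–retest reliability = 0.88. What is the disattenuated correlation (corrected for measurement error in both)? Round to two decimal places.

r_true = r_obs / √(r_xx · r_yy) = 0.40 / √(0.73 × 0.88) = 0.40 / √0.6424 = 0.40 / 0.8015 ≈ 0.50.

0.50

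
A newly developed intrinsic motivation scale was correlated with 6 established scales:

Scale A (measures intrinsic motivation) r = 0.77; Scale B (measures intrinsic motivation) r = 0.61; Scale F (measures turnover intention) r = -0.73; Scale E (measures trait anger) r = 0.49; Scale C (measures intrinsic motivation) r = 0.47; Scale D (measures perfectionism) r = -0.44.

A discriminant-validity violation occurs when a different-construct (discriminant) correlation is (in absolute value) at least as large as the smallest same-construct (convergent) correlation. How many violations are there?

Convergent (same construct = intrinsic motivation): Scale A, Scale B, Scale C.
Smallest convergent = 0.47. Discriminant |r|: 0.73, 0.49, 0.44; count ≥ 0.47 → 2.

2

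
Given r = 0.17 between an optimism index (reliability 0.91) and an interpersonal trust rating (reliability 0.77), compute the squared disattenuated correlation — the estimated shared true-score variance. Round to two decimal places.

Disattenuated r = 0.17 / √(0.91 × 0.77) = 0.17 / 0.8371 = 0.2031.
Shared true-score variance = 0.2031² = 0.0412 ≈ 0.04.

0.04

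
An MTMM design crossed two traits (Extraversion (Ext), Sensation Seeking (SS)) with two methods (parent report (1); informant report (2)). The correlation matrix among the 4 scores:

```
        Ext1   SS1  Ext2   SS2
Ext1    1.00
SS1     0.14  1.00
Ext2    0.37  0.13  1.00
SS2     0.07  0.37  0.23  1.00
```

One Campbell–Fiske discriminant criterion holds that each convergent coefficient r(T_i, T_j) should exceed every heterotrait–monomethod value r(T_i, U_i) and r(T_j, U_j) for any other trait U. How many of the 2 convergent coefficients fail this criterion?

0

Checking each validity diagonal entry against its comparison values:
Ext (methods 1·2): 0.37 vs {0.14, 0.23} → pass.
SS (methods 1·2): 0.37 vs {0.14, 0.23} → pass.
0 of 2 fail.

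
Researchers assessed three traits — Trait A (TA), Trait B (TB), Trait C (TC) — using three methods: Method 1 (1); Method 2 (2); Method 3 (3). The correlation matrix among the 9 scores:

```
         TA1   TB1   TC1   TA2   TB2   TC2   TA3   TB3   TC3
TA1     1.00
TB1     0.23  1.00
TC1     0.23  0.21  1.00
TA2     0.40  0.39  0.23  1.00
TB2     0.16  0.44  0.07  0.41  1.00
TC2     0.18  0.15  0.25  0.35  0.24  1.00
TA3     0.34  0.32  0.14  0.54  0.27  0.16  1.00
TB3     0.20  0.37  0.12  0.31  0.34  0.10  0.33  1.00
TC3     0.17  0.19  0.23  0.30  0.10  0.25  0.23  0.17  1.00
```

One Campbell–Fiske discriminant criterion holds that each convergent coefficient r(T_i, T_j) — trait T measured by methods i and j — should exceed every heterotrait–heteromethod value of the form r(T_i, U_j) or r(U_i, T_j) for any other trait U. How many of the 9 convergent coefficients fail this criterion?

1

Convergent coefficients and their comparison sets:
TA (methods 1·2): 0.40 vs {0.16, 0.39, 0.18, 0.23} → pass.
TA (methods 1·3): 0.34 vs {0.20, 0.32, 0.17, 0.14} → pass.
TA (methods 2·3): 0.54 vs {0.31, 0.27, 0.30, 0.16} → pass.
TB (methods 1·2): 0.44 vs {0.39, 0.16, 0.15, 0.07} → pass.
TB (methods 1·3): 0.37 vs {0.32, 0.20, 0.19, 0.12} → pass.
TB (methods 2·3): 0.34 vs {0.27, 0.31, 0.10, 0.10} → pass.
TC (methods 1·2): 0.25 vs {0.23, 0.18, 0.07, 0.15} → pass.
TC (methods 1·3): 0.23 vs {0.14, 0.17, 0.12, 0.19} → pass.
TC (methods 2·3): 0.25 vs {0.16, 0.30, 0.10, 0.10} → fail.
1 of 9 fail.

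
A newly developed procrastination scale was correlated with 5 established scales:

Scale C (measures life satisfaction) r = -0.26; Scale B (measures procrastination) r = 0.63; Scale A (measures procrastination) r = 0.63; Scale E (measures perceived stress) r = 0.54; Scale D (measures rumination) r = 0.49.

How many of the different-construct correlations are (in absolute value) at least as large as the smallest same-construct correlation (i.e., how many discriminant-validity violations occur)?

0

Convergent (same construct = procrastination): Scale B, Scale A.
Smallest convergent = 0.63. Discriminant |r|: 0.26, 0.54, 0.49; count ≥ 0.63 → 0.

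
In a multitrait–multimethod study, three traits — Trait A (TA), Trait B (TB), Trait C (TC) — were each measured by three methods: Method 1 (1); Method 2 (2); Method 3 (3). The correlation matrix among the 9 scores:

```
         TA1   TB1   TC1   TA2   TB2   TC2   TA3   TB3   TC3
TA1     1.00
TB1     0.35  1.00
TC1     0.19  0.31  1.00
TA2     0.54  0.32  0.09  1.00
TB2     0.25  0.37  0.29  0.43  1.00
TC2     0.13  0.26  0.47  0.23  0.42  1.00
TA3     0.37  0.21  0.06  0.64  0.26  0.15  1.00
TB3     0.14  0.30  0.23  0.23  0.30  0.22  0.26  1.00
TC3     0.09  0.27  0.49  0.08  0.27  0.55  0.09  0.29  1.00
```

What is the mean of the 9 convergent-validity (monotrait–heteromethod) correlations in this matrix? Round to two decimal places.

Convergent values: 0.54, 0.37, 0.64, 0.37, 0.30, 0.30, 0.47, 0.49, 0.55; mean = 4.03/9 = 0.45.

0.45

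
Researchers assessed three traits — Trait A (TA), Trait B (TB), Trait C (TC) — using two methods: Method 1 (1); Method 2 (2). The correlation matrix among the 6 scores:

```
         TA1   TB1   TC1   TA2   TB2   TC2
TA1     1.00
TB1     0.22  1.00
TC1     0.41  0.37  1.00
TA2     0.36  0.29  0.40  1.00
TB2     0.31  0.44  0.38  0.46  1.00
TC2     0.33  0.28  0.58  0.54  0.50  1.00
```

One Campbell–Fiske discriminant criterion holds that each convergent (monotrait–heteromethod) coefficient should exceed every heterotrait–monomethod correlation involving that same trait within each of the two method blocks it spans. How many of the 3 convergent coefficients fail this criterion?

Convergent coefficients and their comparison sets:
TA (methods 1·2): 0.36 vs {0.22, 0.46, 0.41, 0.54} → fail.
TB (methods 1·2): 0.44 vs {0.22, 0.46, 0.37, 0.50} → fail.
TC (methods 1·2): 0.58 vs {0.41, 0.54, 0.37, 0.50} → pass.
2 of 3 fail.

2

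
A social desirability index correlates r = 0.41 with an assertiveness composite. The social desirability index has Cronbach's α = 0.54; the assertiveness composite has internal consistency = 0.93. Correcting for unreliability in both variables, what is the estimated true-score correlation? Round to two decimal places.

r_true = r_obs / √(r_xx · r_yy) = 0.41 / √(0.54 × 0.93) = 0.41 / √0.5022 = 0.41 / 0.7087 ≈ 0.58.

0.58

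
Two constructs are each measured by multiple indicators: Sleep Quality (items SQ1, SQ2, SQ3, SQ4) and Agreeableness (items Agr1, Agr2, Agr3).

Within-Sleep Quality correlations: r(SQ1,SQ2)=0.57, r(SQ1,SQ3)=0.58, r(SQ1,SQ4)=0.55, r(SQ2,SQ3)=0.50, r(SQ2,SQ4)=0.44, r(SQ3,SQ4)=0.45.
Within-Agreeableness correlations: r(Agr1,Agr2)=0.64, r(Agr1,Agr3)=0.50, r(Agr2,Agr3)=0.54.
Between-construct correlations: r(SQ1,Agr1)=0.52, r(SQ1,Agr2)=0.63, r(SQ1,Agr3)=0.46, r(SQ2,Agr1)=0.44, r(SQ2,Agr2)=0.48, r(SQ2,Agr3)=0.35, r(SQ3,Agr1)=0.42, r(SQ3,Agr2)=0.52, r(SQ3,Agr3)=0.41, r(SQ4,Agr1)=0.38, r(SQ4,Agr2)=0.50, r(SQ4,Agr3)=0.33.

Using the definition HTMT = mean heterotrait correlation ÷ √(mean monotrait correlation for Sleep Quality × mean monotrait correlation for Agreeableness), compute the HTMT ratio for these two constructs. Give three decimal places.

Between-construct mean = 5.44/12 = 0.4533.
Mean within-SQ = 3.09/6 = 0.5150; mean within-Agr = 1.68/3 = 0.5600.
Geometric mean = √(0.5150 × 0.5600) = 0.5370.
HTMT = 0.4533 / 0.5370 = 0.844.

0.844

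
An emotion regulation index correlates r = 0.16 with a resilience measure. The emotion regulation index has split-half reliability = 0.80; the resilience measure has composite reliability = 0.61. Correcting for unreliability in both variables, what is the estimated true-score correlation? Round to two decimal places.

r_true = r_obs / √(r_xx · r_yy) = 0.16 / √(0.80 × 0.61) = 0.16 / √0.4880 = 0.16 / 0.6986 ≈ 0.23.

0.23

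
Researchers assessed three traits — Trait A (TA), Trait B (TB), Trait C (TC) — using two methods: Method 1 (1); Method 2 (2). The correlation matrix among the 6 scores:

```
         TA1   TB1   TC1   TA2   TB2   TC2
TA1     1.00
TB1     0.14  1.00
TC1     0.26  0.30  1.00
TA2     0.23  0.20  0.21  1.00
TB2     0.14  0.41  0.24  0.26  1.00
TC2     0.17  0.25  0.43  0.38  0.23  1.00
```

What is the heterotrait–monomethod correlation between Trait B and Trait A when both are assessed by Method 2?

Different traits, same method: r(TB2, TA2) = 0.26.

0.26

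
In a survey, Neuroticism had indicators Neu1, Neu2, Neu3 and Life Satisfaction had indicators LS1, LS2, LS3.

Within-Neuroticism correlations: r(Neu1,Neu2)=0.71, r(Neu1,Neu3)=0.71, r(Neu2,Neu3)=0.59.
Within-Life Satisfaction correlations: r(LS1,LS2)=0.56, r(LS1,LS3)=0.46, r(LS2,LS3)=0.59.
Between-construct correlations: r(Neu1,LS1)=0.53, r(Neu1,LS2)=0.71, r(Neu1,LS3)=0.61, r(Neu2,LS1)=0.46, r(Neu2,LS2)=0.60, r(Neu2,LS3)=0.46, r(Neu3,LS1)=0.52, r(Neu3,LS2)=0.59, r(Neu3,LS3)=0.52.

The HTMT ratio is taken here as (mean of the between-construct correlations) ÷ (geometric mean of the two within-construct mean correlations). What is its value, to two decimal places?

0.93

Between-construct mean = 5.00/9 = 0.5556.
Mean within-Neu = 2.01/3 = 0.6700; mean within-LS = 1.61/3 = 0.5367.
Geometric mean = √(0.6700 × 0.5367) = 0.5997.
HTMT = 0.5556 / 0.5997 = 0.93.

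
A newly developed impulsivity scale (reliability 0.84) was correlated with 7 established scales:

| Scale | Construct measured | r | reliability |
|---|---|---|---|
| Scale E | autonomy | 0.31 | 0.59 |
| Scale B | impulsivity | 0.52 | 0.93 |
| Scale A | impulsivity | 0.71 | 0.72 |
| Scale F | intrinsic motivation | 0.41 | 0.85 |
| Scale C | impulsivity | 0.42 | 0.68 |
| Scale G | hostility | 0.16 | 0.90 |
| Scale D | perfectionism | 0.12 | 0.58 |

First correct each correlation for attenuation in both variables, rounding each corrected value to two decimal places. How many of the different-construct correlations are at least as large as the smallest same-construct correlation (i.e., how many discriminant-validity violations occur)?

Disattenuated r (r / √(r_scale · r_new)):
  Scale E (disc): 0.31 / √(0.59·0.84) = 0.44
  Scale B (conv): 0.52 / √(0.93·0.84) = 0.59
  Scale A (conv): 0.71 / √(0.72·0.84) = 0.91
  Scale F (disc): 0.41 / √(0.85·0.84) = 0.49
  Scale C (conv): 0.42 / √(0.68·0.84) = 0.56
  Scale G (disc): 0.16 / √(0.90·0.84) = 0.18
  Scale D (disc): 0.12 / √(0.58·0.84) = 0.17
Smallest convergent = 0.56. Discriminant values: 0.44, 0.49, 0.18, 0.17; count ≥ 0.56 → 0.

0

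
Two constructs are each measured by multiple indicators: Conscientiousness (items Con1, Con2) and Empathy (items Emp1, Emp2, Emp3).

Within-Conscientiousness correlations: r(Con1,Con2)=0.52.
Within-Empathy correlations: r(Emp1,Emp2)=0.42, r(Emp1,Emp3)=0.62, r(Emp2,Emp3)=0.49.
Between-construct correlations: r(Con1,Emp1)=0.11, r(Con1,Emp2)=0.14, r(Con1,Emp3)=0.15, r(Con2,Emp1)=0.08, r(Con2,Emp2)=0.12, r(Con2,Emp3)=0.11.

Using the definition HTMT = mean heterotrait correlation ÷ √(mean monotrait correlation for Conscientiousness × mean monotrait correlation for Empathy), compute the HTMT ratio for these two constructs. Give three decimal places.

Mean heterotrait r = 0.71/6 = 0.1183.
Mean within-Con = 0.52/1 = 0.5200; mean within-Emp = 1.53/3 = 0.5100.
Geometric mean = √(0.5200 × 0.5100) = 0.5150.
HTMT = 0.1183 / 0.5150 = 0.230.

0.230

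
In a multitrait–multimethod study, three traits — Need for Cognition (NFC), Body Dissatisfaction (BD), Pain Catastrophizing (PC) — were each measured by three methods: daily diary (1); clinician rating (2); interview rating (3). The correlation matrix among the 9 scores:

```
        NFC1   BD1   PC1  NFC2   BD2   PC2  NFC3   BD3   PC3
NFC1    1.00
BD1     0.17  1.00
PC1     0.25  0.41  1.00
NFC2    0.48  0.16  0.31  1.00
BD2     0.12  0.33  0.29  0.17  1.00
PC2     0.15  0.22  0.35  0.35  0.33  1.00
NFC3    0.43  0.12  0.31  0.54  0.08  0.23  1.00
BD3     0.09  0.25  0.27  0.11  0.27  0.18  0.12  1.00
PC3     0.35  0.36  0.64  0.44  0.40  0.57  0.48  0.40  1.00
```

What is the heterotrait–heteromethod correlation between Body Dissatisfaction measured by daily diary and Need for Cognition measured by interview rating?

Different traits and methods: r(BD1, NFC3) = 0.12.

0.12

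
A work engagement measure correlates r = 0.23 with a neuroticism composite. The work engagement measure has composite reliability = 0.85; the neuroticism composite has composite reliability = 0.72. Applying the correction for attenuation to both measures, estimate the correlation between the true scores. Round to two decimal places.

0.29

r_true = r_obs / √(r_xx · r_yy) = 0.23 / √(0.85 × 0.72) = 0.23 / √0.6120 = 0.23 / 0.7823 ≈ 0.29.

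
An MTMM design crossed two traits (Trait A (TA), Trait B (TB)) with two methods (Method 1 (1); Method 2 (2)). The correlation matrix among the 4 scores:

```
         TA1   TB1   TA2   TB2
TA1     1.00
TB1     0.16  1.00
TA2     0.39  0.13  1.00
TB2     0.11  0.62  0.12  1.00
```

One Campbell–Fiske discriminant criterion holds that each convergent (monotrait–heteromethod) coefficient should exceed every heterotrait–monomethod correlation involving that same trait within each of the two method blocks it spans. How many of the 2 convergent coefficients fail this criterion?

0

Convergent coefficients and their comparison sets:
TA (methods 1·2): 0.39 vs {0.16, 0.12} → pass.
TB (methods 1·2): 0.62 vs {0.16, 0.12} → pass.
0 of 2 fail.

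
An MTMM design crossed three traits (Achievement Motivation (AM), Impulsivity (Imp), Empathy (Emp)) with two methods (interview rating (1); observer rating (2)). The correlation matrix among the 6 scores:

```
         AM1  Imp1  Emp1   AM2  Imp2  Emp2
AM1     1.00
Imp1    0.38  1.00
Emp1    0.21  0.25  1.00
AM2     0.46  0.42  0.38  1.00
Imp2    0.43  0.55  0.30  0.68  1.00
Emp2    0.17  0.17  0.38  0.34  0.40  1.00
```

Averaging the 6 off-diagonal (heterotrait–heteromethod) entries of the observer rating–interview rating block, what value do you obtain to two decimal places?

HTHM values (method 2 × method 1): 0.42, 0.38, 0.43, 0.30, 0.17, 0.17; mean = 1.87/6 = 0.31.

0.31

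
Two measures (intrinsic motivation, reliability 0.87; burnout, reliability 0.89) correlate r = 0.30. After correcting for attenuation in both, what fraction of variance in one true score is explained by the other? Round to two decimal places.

Disattenuated r = 0.30 / √(0.87 × 0.89) = 0.30 / 0.8799 = 0.3409.
Shared true-score variance = 0.3409² = 0.1162 ≈ 0.12.

0.12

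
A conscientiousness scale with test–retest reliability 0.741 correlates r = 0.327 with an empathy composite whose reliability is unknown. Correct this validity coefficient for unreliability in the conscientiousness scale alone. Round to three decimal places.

Single correction: r_c = r_obs / √r_xx = 0.327 / √0.741 = 0.327 / 0.8608 ≈ 0.380.

0.380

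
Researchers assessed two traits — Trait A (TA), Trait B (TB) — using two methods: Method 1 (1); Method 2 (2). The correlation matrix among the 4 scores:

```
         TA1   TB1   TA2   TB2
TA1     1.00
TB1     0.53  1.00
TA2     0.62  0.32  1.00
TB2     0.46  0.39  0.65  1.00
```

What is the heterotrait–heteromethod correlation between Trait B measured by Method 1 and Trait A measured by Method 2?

0.32

Different traits and methods: r(TB1, TA2) = 0.32.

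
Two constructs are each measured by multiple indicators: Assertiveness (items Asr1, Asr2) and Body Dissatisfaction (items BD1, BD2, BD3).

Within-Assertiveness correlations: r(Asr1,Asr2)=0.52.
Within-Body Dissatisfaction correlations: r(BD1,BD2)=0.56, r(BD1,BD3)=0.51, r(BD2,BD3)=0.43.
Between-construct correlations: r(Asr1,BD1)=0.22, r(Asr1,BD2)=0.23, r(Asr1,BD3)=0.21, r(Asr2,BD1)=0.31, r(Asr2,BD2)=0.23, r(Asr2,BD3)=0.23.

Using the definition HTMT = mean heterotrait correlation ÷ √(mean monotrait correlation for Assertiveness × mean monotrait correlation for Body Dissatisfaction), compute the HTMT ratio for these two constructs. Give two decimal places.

Between-construct mean = 1.43/6 = 0.2383.
Mean within-Asr = 0.52/1 = 0.5200; mean within-BD = 1.50/3 = 0.5000.
Geometric mean = √(0.5200 × 0.5000) = 0.5099.
HTMT = 0.2383 / 0.5099 = 0.47.

0.47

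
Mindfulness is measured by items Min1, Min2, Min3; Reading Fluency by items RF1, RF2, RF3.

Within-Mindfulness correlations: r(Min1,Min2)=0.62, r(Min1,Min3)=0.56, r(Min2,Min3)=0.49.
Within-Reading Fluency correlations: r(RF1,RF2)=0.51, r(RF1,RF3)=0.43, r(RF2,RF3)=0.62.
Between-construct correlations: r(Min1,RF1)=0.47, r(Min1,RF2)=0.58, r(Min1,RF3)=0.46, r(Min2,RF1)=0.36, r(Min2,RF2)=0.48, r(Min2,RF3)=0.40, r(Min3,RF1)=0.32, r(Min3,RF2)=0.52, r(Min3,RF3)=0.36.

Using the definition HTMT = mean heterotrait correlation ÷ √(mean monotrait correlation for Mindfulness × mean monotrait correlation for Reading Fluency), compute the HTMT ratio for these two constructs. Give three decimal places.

Mean heterotrait r = 3.95/9 = 0.4389.
Mean within-Min = 1.67/3 = 0.5567; mean within-RF = 1.56/3 = 0.5200.
Geometric mean = √(0.5567 × 0.5200) = 0.5380.
HTMT = 0.4389 / 0.5380 = 0.816.

0.816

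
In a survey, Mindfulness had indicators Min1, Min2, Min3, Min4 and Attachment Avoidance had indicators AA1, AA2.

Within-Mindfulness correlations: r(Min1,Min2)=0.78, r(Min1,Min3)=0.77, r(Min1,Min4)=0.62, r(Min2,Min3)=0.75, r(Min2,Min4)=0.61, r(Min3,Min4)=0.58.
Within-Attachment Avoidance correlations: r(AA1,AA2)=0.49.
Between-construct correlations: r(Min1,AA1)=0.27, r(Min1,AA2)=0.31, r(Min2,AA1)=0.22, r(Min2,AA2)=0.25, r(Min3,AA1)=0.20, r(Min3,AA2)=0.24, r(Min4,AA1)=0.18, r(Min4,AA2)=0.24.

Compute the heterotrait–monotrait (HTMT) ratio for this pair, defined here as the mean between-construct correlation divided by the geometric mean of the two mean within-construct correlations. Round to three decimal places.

0.412

Between-construct mean = 1.91/8 = 0.2388.
Mean within-Min = 4.11/6 = 0.6850; mean within-AA = 0.49/1 = 0.4900.
Geometric mean = √(0.6850 × 0.4900) = 0.5794.
HTMT = 0.2388 / 0.5794 = 0.412.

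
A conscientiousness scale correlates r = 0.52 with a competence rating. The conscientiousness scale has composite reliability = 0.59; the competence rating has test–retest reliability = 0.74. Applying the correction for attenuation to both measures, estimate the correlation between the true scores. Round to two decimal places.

0.79

r_true = r_obs / √(r_xx · r_yy) = 0.52 / √(0.59 × 0.74) = 0.52 / √0.4366 = 0.52 / 0.6608 ≈ 0.79.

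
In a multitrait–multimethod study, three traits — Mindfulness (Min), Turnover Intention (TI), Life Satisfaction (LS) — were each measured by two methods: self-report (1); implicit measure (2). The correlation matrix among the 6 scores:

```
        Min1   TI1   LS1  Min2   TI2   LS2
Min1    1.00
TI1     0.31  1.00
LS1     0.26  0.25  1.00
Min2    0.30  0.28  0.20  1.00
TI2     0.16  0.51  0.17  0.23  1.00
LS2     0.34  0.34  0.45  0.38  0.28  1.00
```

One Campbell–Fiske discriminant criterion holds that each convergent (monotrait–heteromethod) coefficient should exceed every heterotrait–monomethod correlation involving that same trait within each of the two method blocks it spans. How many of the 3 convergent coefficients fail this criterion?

1

Each convergent coefficient versus the relevant comparison correlations:
Min (methods 1·2): 0.30 vs {0.31, 0.23, 0.26, 0.38} → fail.
TI (methods 1·2): 0.51 vs {0.31, 0.23, 0.25, 0.28} → pass.
LS (methods 1·2): 0.45 vs {0.26, 0.38, 0.25, 0.28} → pass.
1 of 3 fail.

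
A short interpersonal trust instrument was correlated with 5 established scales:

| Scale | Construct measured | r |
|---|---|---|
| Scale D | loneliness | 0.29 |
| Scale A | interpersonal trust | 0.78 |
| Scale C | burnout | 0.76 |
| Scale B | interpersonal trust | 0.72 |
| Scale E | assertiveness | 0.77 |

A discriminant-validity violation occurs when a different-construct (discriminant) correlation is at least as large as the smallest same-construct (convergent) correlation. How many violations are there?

Convergent (same construct = interpersonal trust): Scale A, Scale B.
Smallest convergent = 0.72. Discriminant values: 0.29, 0.76, 0.77; count ≥ 0.72 → 2.

2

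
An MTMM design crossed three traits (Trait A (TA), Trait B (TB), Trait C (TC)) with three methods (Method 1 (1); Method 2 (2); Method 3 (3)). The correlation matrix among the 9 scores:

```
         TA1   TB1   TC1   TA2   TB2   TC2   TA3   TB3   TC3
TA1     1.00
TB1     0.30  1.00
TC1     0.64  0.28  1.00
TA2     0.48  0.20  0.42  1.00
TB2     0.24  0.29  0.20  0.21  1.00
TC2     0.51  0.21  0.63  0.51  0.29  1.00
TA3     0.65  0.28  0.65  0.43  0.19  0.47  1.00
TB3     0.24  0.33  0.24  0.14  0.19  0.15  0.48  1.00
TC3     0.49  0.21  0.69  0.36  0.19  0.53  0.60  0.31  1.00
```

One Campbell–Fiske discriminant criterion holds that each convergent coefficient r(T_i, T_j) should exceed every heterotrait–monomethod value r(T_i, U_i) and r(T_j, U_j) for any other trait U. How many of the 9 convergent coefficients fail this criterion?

7

Convergent coefficients and their comparison sets:
TA (methods 1·2): 0.48 vs {0.30, 0.21, 0.64, 0.51} → fail.
TA (methods 1·3): 0.65 vs {0.30, 0.48, 0.64, 0.60} → pass.
TA (methods 2·3): 0.43 vs {0.21, 0.48, 0.51, 0.60} → fail.
TB (methods 1·2): 0.29 vs {0.30, 0.21, 0.28, 0.29} → fail.
TB (methods 1·3): 0.33 vs {0.30, 0.48, 0.28, 0.31} → fail.
TB (methods 2·3): 0.19 vs {0.21, 0.48, 0.29, 0.31} → fail.
TC (methods 1·2): 0.63 vs {0.64, 0.51, 0.28, 0.29} → fail.
TC (methods 1·3): 0.69 vs {0.64, 0.60, 0.28, 0.31} → pass.
TC (methods 2·3): 0.53 vs {0.51, 0.60, 0.29, 0.31} → fail.
7 of 9 fail.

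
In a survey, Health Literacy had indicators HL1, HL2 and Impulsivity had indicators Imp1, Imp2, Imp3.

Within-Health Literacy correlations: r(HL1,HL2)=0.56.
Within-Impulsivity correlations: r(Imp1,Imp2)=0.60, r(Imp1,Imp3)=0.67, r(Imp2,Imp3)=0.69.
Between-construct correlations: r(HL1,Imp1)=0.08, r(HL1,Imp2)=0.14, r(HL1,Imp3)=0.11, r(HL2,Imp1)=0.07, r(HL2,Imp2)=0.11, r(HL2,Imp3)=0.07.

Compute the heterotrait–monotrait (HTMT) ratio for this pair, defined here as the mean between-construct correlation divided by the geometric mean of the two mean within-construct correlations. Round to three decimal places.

Mean heterotrait r = 0.58/6 = 0.0967.
Mean within-HL = 0.56/1 = 0.5600; mean within-Imp = 1.96/3 = 0.6533.
Geometric mean = √(0.5600 × 0.6533) = 0.6049.
HTMT = 0.0967 / 0.6049 = 0.160.

0.160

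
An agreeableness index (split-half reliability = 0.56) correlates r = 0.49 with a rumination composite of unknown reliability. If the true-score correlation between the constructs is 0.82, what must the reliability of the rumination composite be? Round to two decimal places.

r_true = r_obs / √(r_xx · r_yy) ⇒ 0.82 = 0.49 / √(0.56 · r_yy).
√(0.56 · r_yy) = 0.49 / 0.82 = 0.5976; 0.56 · r_yy = 0.3571; r_yy = 0.3571 / 0.56 ≈ 0.64.

0.64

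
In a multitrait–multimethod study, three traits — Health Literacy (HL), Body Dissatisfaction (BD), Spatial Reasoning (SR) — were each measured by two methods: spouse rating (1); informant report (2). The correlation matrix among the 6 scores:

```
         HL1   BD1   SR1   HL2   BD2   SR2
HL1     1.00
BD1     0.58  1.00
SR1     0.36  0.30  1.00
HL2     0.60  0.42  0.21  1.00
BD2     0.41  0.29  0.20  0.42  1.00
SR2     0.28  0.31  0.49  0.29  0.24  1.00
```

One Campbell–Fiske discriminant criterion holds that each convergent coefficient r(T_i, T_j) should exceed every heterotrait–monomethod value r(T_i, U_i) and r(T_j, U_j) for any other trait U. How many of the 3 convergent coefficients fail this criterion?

1

Each convergent coefficient versus the relevant comparison correlations:
HL (methods 1·2): 0.60 vs {0.58, 0.42, 0.36, 0.29} → pass.
BD (methods 1·2): 0.29 vs {0.58, 0.42, 0.30, 0.24} → fail.
SR (methods 1·2): 0.49 vs {0.36, 0.29, 0.30, 0.24} → pass.
1 of 3 fail.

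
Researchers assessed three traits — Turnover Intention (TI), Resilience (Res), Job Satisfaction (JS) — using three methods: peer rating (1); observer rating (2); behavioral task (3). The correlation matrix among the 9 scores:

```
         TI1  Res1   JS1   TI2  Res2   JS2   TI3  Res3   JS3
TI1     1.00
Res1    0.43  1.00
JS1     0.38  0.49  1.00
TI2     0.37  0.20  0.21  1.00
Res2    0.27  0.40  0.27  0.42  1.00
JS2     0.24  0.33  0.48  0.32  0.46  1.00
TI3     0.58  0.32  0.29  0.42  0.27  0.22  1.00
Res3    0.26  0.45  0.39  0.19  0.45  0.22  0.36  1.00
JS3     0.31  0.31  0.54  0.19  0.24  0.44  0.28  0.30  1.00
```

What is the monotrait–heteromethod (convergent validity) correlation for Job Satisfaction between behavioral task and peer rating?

0.54

Same trait (JS), different methods: r(JS3, JS1) = 0.54.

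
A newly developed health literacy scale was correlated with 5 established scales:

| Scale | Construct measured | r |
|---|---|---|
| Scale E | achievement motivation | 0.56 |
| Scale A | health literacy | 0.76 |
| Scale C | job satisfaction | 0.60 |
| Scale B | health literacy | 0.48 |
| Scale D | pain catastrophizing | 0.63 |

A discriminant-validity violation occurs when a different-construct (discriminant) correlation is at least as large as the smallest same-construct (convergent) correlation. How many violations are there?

Convergent (same construct = health literacy): Scale A, Scale B.
Smallest convergent = 0.48. Discriminant values: 0.56, 0.60, 0.63; count ≥ 0.48 → 3.

3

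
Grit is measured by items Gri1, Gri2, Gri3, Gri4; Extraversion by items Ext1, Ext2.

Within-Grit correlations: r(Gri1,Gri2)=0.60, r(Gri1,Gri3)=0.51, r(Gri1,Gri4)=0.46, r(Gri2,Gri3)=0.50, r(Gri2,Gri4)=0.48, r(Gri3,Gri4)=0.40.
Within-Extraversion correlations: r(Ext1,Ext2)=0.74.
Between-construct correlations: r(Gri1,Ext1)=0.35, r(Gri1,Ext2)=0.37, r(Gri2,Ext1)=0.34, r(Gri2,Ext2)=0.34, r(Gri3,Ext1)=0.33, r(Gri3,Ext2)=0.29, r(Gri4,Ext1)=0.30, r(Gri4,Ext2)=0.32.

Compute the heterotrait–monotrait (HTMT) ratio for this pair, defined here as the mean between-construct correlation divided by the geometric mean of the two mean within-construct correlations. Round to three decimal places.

0.547

Mean between = 2.64/8 = 0.3300.
Mean within-Gri = 2.95/6 = 0.4917; mean within-Ext = 0.74/1 = 0.7400.
Geometric mean = √(0.4917 × 0.7400) = 0.6032.
HTMT = 0.3300 / 0.6032 = 0.547.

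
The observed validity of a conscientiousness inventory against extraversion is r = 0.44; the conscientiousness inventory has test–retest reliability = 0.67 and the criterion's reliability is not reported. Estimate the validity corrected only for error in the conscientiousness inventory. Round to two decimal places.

Single correction: r_c = r_obs / √r_xx = 0.44 / √0.67 = 0.44 / 0.8185 ≈ 0.54.

0.54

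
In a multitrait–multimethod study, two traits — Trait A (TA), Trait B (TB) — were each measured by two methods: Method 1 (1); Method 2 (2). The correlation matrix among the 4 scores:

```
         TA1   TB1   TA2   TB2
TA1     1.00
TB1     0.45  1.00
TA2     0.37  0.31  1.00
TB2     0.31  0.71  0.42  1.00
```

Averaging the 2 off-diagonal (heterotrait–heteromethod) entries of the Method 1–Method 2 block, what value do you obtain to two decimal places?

0.31

HTHM values (method 1 × method 2): 0.31, 0.31; mean = 0.62/2 = 0.31.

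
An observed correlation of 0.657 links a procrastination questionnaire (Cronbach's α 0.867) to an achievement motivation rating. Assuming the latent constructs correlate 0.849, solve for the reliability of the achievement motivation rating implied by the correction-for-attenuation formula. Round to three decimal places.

r_true = r_obs / √(r_xx · r_yy) ⇒ 0.849 = 0.657 / √(0.867 · r_yy).
√(0.867 · r_yy) = 0.657 / 0.849 = 0.7739; 0.867 · r_yy = 0.5989; r_yy = 0.5989 / 0.867 ≈ 0.691.

0.691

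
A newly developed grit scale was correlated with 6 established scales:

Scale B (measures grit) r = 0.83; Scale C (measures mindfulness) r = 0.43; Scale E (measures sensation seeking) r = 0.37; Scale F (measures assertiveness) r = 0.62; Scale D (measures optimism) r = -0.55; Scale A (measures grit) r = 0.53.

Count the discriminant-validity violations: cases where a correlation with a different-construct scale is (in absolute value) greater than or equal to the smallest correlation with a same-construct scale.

2

Convergent (same construct = grit): Scale B, Scale A.
Smallest convergent = 0.53. Discriminant |r|: 0.43, 0.37, 0.62, 0.55; count ≥ 0.53 → 2.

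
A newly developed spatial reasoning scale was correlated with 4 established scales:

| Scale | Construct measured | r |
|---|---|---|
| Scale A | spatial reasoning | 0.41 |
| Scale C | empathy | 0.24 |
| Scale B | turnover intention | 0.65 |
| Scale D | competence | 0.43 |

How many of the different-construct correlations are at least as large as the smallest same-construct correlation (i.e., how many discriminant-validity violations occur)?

Convergent (same construct = spatial reasoning): Scale A.
Smallest convergent = 0.41. Discriminant values: 0.24, 0.65, 0.43; count ≥ 0.41 → 2.

2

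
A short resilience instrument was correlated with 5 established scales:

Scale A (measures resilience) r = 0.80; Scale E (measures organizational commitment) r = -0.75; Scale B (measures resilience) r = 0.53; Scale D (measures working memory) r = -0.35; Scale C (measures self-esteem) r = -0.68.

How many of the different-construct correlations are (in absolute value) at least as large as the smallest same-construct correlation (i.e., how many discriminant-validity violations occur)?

Convergent (same construct = resilience): Scale A, Scale B.
Smallest convergent = 0.53. Discriminant |r|: 0.75, 0.35, 0.68; count ≥ 0.53 → 2.

2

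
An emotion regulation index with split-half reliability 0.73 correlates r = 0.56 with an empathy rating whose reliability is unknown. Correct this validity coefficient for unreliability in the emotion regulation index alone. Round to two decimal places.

Single correction: r_c = r_obs / √r_xx = 0.56 / √0.73 = 0.56 / 0.8544 ≈ 0.66.

0.66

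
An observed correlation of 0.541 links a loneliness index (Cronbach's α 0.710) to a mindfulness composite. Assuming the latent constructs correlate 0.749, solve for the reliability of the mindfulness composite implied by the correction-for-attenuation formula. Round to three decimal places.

r_true = r_obs / √(r_xx · r_yy) ⇒ 0.749 = 0.541 / √(0.710 · r_yy).
√(0.710 · r_yy) = 0.541 / 0.749 = 0.7223; 0.710 · r_yy = 0.5217; r_yy = 0.5217 / 0.710 ≈ 0.735.

0.735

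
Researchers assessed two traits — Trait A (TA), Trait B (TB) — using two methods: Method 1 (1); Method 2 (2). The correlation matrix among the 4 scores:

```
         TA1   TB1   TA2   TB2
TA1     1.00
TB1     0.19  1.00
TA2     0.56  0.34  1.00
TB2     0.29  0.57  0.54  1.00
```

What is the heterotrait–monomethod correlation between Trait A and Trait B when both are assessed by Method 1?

0.19

Different traits, same method: r(TA1, TB1) = 0.19.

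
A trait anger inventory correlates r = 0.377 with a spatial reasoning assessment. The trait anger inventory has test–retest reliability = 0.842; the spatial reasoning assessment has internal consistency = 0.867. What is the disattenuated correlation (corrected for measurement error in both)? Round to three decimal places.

r_true = r_obs / √(r_xx · r_yy) = 0.377 / √(0.842 × 0.867) = 0.377 / √0.730014 = 0.377 / 0.8544 ≈ 0.441.

0.441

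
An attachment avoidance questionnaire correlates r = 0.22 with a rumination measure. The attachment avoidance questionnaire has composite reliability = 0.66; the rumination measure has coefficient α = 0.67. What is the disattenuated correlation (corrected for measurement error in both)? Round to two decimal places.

0.33

r_true = r_obs / √(r_xx · r_yy) = 0.22 / √(0.66 × 0.67) = 0.22 / √0.4422 = 0.22 / 0.6650 ≈ 0.33.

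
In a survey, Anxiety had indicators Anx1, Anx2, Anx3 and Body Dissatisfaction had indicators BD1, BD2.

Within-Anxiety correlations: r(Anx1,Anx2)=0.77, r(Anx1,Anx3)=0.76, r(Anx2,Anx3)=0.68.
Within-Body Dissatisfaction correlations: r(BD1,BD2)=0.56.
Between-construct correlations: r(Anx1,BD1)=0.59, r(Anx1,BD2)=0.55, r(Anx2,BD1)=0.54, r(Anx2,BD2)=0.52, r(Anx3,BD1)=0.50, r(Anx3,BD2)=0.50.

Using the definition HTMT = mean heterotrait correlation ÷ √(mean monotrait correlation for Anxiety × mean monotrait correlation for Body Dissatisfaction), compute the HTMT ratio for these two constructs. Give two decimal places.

0.83

Mean between = 3.20/6 = 0.5333.
Mean within-Anx = 2.21/3 = 0.7367; mean within-BD = 0.56/1 = 0.5600.
Geometric mean = √(0.7367 × 0.5600) = 0.6423.
HTMT = 0.5333 / 0.6423 = 0.83.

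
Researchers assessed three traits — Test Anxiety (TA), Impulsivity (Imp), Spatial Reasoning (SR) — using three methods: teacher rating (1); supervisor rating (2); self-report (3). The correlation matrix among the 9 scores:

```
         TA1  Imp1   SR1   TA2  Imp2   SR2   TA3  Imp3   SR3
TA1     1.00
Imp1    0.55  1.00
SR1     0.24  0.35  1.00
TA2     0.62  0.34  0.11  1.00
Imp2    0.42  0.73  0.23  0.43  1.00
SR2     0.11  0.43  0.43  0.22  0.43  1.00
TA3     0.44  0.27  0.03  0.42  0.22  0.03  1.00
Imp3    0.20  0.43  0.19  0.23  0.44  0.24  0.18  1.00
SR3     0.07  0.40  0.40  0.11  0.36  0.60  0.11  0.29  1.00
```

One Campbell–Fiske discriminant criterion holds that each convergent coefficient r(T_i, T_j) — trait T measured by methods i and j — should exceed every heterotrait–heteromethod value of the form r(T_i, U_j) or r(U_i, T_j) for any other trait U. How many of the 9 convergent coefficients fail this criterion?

Checking each validity diagonal entry against its comparison values:
TA (methods 1·2): 0.62 vs {0.42, 0.34, 0.11, 0.11} → pass.
TA (methods 1·3): 0.44 vs {0.20, 0.27, 0.07, 0.03} → pass.
TA (methods 2·3): 0.42 vs {0.23, 0.22, 0.11, 0.03} → pass.
Imp (methods 1·2): 0.73 vs {0.34, 0.42, 0.43, 0.23} → pass.
Imp (methods 1·3): 0.43 vs {0.27, 0.20, 0.40, 0.19} → pass.
Imp (methods 2·3): 0.44 vs {0.22, 0.23, 0.36, 0.24} → pass.
SR (methods 1·2): 0.43 vs {0.11, 0.11, 0.23, 0.43} → fail.
SR (methods 1·3): 0.40 vs {0.03, 0.07, 0.19, 0.40} → fail.
SR (methods 2·3): 0.60 vs {0.03, 0.11, 0.24, 0.36} → pass.
2 of 9 fail.

2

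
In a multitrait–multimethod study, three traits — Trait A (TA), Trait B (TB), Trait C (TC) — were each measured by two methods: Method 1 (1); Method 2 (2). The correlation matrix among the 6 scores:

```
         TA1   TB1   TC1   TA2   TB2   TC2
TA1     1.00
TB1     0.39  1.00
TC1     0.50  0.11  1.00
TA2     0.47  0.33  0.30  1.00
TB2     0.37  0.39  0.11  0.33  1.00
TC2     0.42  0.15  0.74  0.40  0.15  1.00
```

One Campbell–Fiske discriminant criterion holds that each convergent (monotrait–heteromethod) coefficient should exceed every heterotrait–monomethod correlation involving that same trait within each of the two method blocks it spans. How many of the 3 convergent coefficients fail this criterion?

2

Checking each validity diagonal entry against its comparison values:
TA (methods 1·2): 0.47 vs {0.39, 0.33, 0.50, 0.40} → fail.
TB (methods 1·2): 0.39 vs {0.39, 0.33, 0.11, 0.15} → fail.
TC (methods 1·2): 0.74 vs {0.50, 0.40, 0.11, 0.15} → pass.
2 of 3 fail.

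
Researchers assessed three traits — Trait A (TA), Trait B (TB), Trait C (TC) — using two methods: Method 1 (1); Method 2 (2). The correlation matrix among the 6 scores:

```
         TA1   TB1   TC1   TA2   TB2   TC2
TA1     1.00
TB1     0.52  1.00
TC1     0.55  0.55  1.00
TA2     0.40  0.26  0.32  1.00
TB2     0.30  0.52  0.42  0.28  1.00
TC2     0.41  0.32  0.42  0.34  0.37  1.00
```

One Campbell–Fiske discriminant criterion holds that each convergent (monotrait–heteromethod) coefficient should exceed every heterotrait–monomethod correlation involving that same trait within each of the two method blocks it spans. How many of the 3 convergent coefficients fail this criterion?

Convergent coefficients and their comparison sets:
TA (methods 1·2): 0.40 vs {0.52, 0.28, 0.55, 0.34} → fail.
TB (methods 1·2): 0.52 vs {0.52, 0.28, 0.55, 0.37} → fail.
TC (methods 1·2): 0.42 vs {0.55, 0.34, 0.55, 0.37} → fail.
3 of 3 fail.

3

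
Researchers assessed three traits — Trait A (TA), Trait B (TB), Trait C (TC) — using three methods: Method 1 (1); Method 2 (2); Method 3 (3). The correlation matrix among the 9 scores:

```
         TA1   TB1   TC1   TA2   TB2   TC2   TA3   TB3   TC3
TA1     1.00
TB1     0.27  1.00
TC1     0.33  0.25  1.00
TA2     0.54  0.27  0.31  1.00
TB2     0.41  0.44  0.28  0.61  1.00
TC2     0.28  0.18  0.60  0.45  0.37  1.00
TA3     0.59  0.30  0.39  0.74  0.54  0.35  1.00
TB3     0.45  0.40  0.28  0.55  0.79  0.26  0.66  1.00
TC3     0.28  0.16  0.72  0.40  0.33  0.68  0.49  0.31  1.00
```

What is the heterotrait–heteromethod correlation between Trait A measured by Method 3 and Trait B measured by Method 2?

Different traits and methods: r(TA3, TB2) = 0.54.

0.54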